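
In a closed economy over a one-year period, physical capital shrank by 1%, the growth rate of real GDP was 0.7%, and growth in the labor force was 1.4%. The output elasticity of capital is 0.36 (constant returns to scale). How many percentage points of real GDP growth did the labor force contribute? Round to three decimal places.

0.896 pp

Labor's share = 1 − 0.36 = 0.64.
Contribution = share × growth = 0.64 × 1.4 = 0.896 pp.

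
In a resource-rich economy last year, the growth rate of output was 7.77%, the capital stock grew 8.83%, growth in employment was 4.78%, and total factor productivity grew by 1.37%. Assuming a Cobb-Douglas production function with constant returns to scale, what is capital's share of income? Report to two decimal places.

gY = gA + α·gK + (1−α)·gL, so gY − gA − gL = α(gK − gL).
7.77 − 1.37 − 4.78 = α × (8.83 − 4.78).
1.62 = 4.05 α, so α = 0.4.

α = 0.40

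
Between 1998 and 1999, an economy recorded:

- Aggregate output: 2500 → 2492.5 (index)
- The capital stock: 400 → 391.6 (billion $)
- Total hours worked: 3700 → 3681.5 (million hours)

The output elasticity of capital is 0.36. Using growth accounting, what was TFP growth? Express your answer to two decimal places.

TFP grew 0.78%.

Aggregate output growth = (2492.5 − 2500) / 2500 = -0.3%.
The capital stock growth = (391.6 − 400) / 400 = -2.1%.
Total hours worked growth = (3681.5 − 3700) / 3700 = -0.5%.
Labor's share = 1 − 0.36 = 0.64.
The capital stock: 0.36 × (-2.1) = -0.756 pp.
Total hours worked: 0.64 × (-0.5) = -0.32 pp.
TFP growth = -0.3 + 1.076 = 0.776%.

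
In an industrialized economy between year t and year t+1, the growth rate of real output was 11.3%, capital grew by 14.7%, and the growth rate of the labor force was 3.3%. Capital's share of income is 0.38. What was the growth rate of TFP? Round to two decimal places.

3.67%

Labor's share = 1 − 0.38 = 0.62.
Capital: 0.38 × 14.7 = 5.586 pp.
The labor force: 0.62 × 3.3 = 2.046 pp.
TFP growth = 11.3 − 7.632 = 3.668%.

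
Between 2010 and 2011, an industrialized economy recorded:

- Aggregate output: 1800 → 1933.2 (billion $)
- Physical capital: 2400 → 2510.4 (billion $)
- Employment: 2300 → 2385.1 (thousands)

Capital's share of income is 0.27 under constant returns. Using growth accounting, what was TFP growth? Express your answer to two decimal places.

Aggregate output growth = (1933.2 − 1800) / 1800 = 7.4%.
Physical capital growth = (2510.4 − 2400) / 2400 = 4.6%.
Employment growth = (2385.1 − 2300) / 2300 = 3.7%.
Labor's share = 1 − 0.27 = 0.73.
Physical capital: 0.27 × 4.6 = 1.242 pp.
Employment: 0.73 × 3.7 = 2.701 pp.
TFP growth = 7.4 − 3.943 = 3.457%.

3.46%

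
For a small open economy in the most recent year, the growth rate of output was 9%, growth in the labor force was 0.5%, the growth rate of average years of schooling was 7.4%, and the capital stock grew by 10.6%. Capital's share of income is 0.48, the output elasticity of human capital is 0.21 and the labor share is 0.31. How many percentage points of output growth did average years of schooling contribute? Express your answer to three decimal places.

1.554 percentage points

Contribution = share × growth = 0.21 × 7.4 = 1.554 pp.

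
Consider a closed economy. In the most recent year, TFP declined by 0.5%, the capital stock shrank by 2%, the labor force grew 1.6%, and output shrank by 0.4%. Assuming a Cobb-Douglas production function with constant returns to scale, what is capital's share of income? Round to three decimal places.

0.417

gY = gA + α·gK + (1−α)·gL, so gY − gA − gL = α(gK − gL).
-0.4 + 0.5 − 1.6 = α × (-2 − 1.6).
-1.5 = -3.6 α, so α = 0.41667.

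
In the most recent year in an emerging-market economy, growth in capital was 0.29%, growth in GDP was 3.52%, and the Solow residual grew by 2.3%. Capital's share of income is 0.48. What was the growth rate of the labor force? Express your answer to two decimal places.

2.08%

Labor's share = 1 − 0.48 = 0.52.
gY = gA + 0.48×0.29 + 0.52×g.
0.52×g = 3.52 − 2.3 − 0.1392 = 1.0808.
g = 1.0808 / 0.52 = 2.0785%.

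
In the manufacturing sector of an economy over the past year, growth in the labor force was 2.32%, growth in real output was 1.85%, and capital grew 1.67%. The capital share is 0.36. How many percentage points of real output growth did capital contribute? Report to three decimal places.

0.601

Contribution = share × growth = 0.36 × 1.67 = 0.6012 pp.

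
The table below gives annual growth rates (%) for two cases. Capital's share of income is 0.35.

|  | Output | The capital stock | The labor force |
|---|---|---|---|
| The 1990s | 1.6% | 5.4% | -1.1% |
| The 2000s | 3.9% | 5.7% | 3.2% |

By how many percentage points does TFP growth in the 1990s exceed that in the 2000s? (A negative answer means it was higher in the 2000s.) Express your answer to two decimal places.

0.60 percentage points

Labor's share = 1 − 0.35 = 0.65.
The 1990s: TFP = 1.6 − 1.89 + 0.715 = 0.425%.
The 2000s: TFP = 3.9 − 1.995 − 2.08 = -0.175%.
Difference = 0.425 − (-0.175) = 0.6 pp.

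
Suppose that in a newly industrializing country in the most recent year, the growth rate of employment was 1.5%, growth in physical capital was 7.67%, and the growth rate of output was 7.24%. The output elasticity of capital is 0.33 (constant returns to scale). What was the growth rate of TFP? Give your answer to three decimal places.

3.704%

Labor's share = 1 − 0.33 = 0.67.
Physical capital: 0.33 × 7.67 = 2.5311 pp.
Employment: 0.67 × 1.5 = 1.005 pp.
TFP growth = 7.24 − 3.5361 = 3.7039%.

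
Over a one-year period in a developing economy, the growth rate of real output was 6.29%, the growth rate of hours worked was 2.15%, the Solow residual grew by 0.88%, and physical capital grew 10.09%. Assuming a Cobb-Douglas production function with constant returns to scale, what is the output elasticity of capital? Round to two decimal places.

α = 0.41

gY = gA + α·gK + (1−α)·gL, so gY − gA − gL = α(gK − gL).
6.29 − 0.88 − 2.15 = α × (10.09 − 2.15).
3.26 = 7.94 α, so α = 0.4106.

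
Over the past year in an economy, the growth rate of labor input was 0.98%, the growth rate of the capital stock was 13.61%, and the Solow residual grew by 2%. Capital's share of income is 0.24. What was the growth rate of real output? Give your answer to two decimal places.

6.01%

Labor's share = 1 − 0.24 = 0.76.
The capital stock: 0.24 × 13.61 = 3.2664 pp.
Labor input: 0.76 × 0.98 = 0.7448 pp.
Output growth = 2 + 4.0112 = 6.0112%.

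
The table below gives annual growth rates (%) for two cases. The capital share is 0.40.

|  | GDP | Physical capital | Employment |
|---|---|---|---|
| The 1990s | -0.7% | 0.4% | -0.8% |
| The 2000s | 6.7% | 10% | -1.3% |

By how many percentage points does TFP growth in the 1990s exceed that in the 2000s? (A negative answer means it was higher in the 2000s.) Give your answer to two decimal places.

-3.86 percentage points

Labor's share = 1 − 0.4 = 0.6.
The 1990s: TFP = -0.7 − 0.16 + 0.48 = -0.38%.
The 2000s: TFP = 6.7 − 4 + 0.78 = 3.48%.
Difference = -0.38 − (3.48) = -3.86 pp.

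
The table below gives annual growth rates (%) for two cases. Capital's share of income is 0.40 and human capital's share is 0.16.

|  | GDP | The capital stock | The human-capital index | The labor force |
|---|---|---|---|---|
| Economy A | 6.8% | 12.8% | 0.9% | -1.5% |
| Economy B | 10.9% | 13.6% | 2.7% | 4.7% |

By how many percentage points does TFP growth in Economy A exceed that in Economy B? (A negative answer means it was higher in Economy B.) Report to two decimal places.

Labor's share = 1 − 0.4 − 0.16 = 0.44.
Economy A: TFP = 6.8 − 5.12 − 0.144 + 0.66 = 2.196%.
Economy B: TFP = 10.9 − 5.44 − 0.432 − 2.068 = 2.96%.
Difference = 2.196 − (2.96) = -0.764 pp.

-0.76 percentage points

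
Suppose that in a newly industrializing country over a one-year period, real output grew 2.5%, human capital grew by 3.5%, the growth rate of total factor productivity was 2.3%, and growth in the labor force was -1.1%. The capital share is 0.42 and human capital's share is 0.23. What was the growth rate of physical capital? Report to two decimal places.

Labor's share = 1 − 0.42 − 0.23 = 0.35.
gY = gA + 0.23×3.5 + 0.35×(-1.1) + 0.42×g.
0.42×g = 2.5 − 2.3 − 0.42 = -0.22.
g = -0.22 / 0.42 = -0.5238%.

-0.52%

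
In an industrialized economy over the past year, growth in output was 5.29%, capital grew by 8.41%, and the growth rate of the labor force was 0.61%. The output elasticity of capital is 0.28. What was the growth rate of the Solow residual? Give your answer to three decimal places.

2.496%

Labor's share = 1 − 0.28 = 0.72.
Capital: 0.28 × 8.41 = 2.3548 pp.
The labor force: 0.72 × 0.61 = 0.4392 pp.
TFP growth = 5.29 − 2.794 = 2.496%.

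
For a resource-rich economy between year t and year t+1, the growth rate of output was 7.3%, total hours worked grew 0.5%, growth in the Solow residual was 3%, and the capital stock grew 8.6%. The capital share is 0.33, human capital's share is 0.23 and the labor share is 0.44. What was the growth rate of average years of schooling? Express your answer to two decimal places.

5.40%

Labor's share = 1 − 0.33 − 0.23 = 0.44.
gY = gA + 0.33×8.6 + 0.44×0.5 + 0.23×g.
0.23×g = 7.3 − 3 − 3.058 = 1.242.
g = 1.242 / 0.23 = 5.4%.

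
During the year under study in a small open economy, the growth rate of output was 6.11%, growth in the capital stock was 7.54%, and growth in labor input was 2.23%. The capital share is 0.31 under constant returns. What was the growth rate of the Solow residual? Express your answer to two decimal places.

Labor's share = 1 − 0.31 = 0.69.
The capital stock: 0.31 × 7.54 = 2.3374 pp.
Labor input: 0.69 × 2.23 = 1.5387 pp.
TFP growth = 6.11 − 3.8761 = 2.2339%.

2.23%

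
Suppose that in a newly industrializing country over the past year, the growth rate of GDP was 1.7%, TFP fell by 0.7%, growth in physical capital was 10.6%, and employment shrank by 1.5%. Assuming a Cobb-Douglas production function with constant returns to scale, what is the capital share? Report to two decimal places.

gY = gA + α·gK + (1−α)·gL, so gY − gA − gL = α(gK − gL).
1.7 + 0.7 + 1.5 = α × (10.6 − (-1.5)).
3.9 = 12.1 α, so α = 0.3223.

0.32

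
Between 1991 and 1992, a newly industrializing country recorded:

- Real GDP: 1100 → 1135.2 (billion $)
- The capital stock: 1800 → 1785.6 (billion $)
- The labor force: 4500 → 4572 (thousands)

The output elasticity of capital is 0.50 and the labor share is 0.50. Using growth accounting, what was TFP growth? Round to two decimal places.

Real GDP growth = (1135.2 − 1100) / 1100 = 3.2%.
The capital stock growth = (1785.6 − 1800) / 1800 = -0.8%.
The labor force growth = (4572 − 4500) / 4500 = 1.6%.
Labor's share = 1 − 0.5 = 0.5.
The capital stock: 0.5 × (-0.8) = -0.4 pp.
The labor force: 0.5 × 1.6 = 0.8 pp.
TFP growth = 3.2 − 0.4 = 2.8%.

2.80%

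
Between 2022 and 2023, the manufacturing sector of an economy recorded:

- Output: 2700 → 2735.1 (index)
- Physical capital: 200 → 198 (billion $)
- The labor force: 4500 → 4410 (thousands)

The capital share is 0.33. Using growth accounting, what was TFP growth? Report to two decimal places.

Output growth = (2735.1 − 2700) / 2700 = 1.3%.
Physical capital growth = (198 − 200) / 200 = -1%.
The labor force growth = (4410 − 4500) / 4500 = -2%.
Labor's share = 1 − 0.33 = 0.67.
Physical capital: 0.33 × (-1) = -0.33 pp.
The labor force: 0.67 × (-2) = -1.34 pp.
TFP growth = 1.3 + 1.67 = 2.97%.

TFP grew 2.97%.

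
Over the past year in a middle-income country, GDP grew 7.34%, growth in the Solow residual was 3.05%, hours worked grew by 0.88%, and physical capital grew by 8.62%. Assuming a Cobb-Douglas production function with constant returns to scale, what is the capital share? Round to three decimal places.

gY = gA + α·gK + (1−α)·gL, so gY − gA − gL = α(gK − gL).
7.34 − 3.05 − 0.88 = α × (8.62 − 0.88).
3.41 = 7.74 α, so α = 0.44057.

0.441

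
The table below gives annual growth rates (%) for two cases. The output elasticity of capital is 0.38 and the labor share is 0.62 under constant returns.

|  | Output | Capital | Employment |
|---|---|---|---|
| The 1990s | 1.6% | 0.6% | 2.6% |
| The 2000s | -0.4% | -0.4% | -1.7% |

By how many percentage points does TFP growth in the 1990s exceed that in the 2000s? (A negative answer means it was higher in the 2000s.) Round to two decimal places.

-1.05 percentage points

Labor's share = 1 − 0.38 = 0.62.
The 1990s: TFP = 1.6 − 0.228 − 1.612 = -0.24%.
The 2000s: TFP = -0.4 + 0.152 + 1.054 = 0.806%.
Difference = -0.24 − (0.806) = -1.046 pp.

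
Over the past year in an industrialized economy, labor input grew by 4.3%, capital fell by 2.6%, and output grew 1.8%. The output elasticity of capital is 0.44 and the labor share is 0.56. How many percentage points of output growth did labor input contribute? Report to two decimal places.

2.41 pp

Labor's share = 1 − 0.44 = 0.56.
Contribution = share × growth = 0.56 × 4.3 = 2.408 pp.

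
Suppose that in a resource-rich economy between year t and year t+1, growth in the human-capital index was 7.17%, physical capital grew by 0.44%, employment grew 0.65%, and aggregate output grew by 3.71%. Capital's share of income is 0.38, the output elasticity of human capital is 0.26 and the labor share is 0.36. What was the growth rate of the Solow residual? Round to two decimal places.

1.44%

Labor's share = 1 − 0.38 − 0.26 = 0.36.
Physical capital: 0.38 × 0.44 = 0.1672 pp.
The human-capital index: 0.26 × 7.17 = 1.8642 pp.
Employment: 0.36 × 0.65 = 0.234 pp.
TFP growth = 3.71 − 2.2654 = 1.4446%.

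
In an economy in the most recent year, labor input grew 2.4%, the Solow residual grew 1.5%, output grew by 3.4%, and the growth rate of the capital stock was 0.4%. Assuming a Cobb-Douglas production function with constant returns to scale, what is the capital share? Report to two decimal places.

0.25

gY = gA + α·gK + (1−α)·gL, so gY − gA − gL = α(gK − gL).
3.4 − 1.5 − 2.4 = α × (0.4 − 2.4).
-0.5 = -2 α, so α = 0.25.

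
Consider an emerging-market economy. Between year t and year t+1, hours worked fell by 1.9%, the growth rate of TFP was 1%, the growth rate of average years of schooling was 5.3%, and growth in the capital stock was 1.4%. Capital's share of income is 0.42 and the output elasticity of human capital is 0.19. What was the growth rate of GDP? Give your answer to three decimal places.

GDP grew 1.854%.

Labor's share = 1 − 0.42 − 0.19 = 0.39.
The capital stock: 0.42 × 1.4 = 0.588 pp.
Average years of schooling: 0.19 × 5.3 = 1.007 pp.
Hours worked: 0.39 × (-1.9) = -0.741 pp.
Output growth = 1 + 0.854 = 1.854%.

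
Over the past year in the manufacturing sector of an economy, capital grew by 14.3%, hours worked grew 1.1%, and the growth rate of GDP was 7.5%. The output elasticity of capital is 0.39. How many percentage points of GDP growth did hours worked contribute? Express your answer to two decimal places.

0.67 percentage points

Labor's share = 1 − 0.39 = 0.61.
Contribution = share × growth = 0.61 × 1.1 = 0.671 pp.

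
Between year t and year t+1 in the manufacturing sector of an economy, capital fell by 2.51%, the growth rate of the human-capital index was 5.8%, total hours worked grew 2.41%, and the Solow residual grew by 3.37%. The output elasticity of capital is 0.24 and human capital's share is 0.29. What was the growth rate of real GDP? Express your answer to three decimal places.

Real GDP growth was 5.582%.

Labor's share = 1 − 0.24 − 0.29 = 0.47.
Capital: 0.24 × (-2.51) = -0.6024 pp.
The human-capital index: 0.29 × 5.8 = 1.682 pp.
Total hours worked: 0.47 × 2.41 = 1.1327 pp.
Output growth = 3.37 + 2.2123 = 5.5823%.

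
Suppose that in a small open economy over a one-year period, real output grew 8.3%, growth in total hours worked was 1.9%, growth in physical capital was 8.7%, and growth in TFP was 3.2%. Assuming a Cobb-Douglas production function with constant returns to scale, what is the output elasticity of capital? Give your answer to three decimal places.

gY = gA + α·gK + (1−α)·gL, so gY − gA − gL = α(gK − gL).
8.3 − 3.2 − 1.9 = α × (8.7 − 1.9).
3.2 = 6.8 α, so α = 0.47059.

The output elasticity of capital is 0.471.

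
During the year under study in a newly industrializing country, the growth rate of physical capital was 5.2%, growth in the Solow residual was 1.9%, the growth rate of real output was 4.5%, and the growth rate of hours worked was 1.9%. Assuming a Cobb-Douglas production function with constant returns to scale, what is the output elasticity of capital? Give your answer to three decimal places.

gY = gA + α·gK + (1−α)·gL, so gY − gA − gL = α(gK − gL).
4.5 − 1.9 − 1.9 = α × (5.2 − 1.9).
0.7 = 3.3 α, so α = 0.21212.

0.212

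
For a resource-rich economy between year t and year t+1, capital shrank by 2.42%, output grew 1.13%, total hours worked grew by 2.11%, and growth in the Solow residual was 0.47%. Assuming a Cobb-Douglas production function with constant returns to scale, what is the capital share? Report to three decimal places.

0.320

gY = gA + α·gK + (1−α)·gL, so gY − gA − gL = α(gK − gL).
1.13 − 0.47 − 2.11 = α × (-2.42 − 2.11).
-1.45 = -4.53 α, so α = 0.32009.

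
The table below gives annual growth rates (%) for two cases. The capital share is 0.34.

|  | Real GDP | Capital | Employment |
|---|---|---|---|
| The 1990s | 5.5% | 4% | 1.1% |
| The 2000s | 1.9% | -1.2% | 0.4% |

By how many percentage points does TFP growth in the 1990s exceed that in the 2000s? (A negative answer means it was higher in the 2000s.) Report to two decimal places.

Labor's share = 1 − 0.34 = 0.66.
The 1990s: TFP = 5.5 − 1.36 − 0.726 = 3.414%.
The 2000s: TFP = 1.9 + 0.408 − 0.264 = 2.044%.
Difference = 3.414 − (2.044) = 1.37 pp.

1.37 percentage points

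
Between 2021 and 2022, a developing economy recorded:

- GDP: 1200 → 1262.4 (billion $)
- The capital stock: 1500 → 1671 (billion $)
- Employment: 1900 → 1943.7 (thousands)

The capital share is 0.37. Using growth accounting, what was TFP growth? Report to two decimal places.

-0.47%

GDP growth = (1262.4 − 1200) / 1200 = 5.2%.
The capital stock growth = (1671 − 1500) / 1500 = 11.4%.
Employment growth = (1943.7 − 1900) / 1900 = 2.3%.
Labor's share = 1 − 0.37 = 0.63.
The capital stock: 0.37 × 11.4 = 4.218 pp.
Employment: 0.63 × 2.3 = 1.449 pp.
TFP growth = 5.2 − 5.667 = -0.467%.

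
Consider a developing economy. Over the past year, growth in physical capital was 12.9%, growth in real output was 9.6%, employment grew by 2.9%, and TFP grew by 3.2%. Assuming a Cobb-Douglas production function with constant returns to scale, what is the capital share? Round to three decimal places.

gY = gA + α·gK + (1−α)·gL, so gY − gA − gL = α(gK − gL).
9.6 − 3.2 − 2.9 = α × (12.9 − 2.9).
3.5 = 10 α, so α = 0.35.

0.350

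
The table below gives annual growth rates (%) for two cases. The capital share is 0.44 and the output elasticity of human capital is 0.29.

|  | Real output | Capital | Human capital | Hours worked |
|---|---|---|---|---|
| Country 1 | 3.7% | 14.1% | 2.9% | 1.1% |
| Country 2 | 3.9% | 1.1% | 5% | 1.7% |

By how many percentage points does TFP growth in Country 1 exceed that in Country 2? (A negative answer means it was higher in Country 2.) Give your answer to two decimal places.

-5.15 percentage points

Labor's share = 1 − 0.44 − 0.29 = 0.27.
Country 1: TFP = 3.7 − 6.204 − 0.841 − 0.297 = -3.642%.
Country 2: TFP = 3.9 − 0.484 − 1.45 − 0.459 = 1.507%.
Difference = -3.642 − (1.507) = -5.149 pp.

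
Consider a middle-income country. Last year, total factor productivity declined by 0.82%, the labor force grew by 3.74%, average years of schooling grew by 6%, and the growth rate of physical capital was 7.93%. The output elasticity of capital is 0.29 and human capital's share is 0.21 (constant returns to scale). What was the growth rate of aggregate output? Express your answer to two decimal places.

Labor's share = 1 − 0.29 − 0.21 = 0.5.
Physical capital: 0.29 × 7.93 = 2.2997 pp.
Average years of schooling: 0.21 × 6 = 1.26 pp.
The labor force: 0.5 × 3.74 = 1.87 pp.
Output growth = -0.82 + 5.4297 = 4.6097%.

4.61%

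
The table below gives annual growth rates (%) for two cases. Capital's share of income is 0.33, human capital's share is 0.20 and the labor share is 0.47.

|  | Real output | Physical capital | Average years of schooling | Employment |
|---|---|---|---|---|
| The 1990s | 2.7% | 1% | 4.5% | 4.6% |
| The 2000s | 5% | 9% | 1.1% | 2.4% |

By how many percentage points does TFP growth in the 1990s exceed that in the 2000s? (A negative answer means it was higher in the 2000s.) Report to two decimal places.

-1.37 percentage points

Labor's share = 1 − 0.33 − 0.2 = 0.47.
The 1990s: TFP = 2.7 − 0.33 − 0.9 − 2.162 = -0.692%.
The 2000s: TFP = 5 − 2.97 − 0.22 − 1.128 = 0.682%.
Difference = -0.692 − (0.682) = -1.374 pp.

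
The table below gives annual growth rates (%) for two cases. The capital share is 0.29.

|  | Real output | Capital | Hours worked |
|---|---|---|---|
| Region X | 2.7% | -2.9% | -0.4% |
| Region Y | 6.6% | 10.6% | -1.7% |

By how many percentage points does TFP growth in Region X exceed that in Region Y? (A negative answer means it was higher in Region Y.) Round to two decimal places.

Labor's share = 1 − 0.29 = 0.71.
Region X: TFP = 2.7 + 0.841 + 0.284 = 3.825%.
Region Y: TFP = 6.6 − 3.074 + 1.207 = 4.733%.
Difference = 3.825 − (4.733) = -0.908 pp.

-0.91 percentage points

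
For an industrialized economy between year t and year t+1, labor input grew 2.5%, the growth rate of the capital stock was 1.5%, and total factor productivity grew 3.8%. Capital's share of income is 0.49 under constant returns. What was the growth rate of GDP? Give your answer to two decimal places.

Labor's share = 1 − 0.49 = 0.51.
The capital stock: 0.49 × 1.5 = 0.735 pp.
Labor input: 0.51 × 2.5 = 1.275 pp.
Output growth = 3.8 + 2.01 = 5.81%.

5.81%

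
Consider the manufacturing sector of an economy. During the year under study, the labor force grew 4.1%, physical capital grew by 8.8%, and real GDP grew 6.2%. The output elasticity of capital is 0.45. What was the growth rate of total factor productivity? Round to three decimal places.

-0.015%

Labor's share = 1 − 0.45 = 0.55.
Physical capital: 0.45 × 8.8 = 3.96 pp.
The labor force: 0.55 × 4.1 = 2.255 pp.
TFP growth = 6.2 − 6.215 = -0.015%.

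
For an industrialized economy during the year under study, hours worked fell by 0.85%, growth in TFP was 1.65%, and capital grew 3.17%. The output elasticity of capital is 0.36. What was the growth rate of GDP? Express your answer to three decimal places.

2.247%

Labor's share = 1 − 0.36 = 0.64.
Capital: 0.36 × 3.17 = 1.1412 pp.
Hours worked: 0.64 × (-0.85) = -0.544 pp.
Output growth = 1.65 + 0.5972 = 2.2472%.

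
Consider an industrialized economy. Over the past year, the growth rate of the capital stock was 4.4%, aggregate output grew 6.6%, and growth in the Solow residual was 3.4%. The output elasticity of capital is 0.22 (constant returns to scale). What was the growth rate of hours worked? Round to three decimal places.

2.862%

Labor's share = 1 − 0.22 = 0.78.
gY = gA + 0.22×4.4 + 0.78×g.
0.78×g = 6.6 − 3.4 − 0.968 = 2.232.
g = 2.232 / 0.78 = 2.86154%.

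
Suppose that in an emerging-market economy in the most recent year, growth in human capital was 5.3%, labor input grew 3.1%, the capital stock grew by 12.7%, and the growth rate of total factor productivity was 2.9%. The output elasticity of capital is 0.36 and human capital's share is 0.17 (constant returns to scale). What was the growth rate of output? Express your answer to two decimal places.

9.83%

Labor's share = 1 − 0.36 − 0.17 = 0.47.
The capital stock: 0.36 × 12.7 = 4.572 pp.
Human capital: 0.17 × 5.3 = 0.901 pp.
Labor input: 0.47 × 3.1 = 1.457 pp.
Output growth = 2.9 + 6.93 = 9.83%.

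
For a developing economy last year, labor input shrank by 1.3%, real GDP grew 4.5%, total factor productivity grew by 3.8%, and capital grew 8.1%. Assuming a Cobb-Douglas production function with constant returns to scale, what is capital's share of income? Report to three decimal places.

α = 0.213

gY = gA + α·gK + (1−α)·gL, so gY − gA − gL = α(gK − gL).
4.5 − 3.8 + 1.3 = α × (8.1 − (-1.3)).
2 = 9.4 α, so α = 0.21277.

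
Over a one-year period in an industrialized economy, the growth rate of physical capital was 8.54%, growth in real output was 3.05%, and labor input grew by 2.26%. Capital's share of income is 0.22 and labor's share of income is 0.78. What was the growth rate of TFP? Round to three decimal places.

-0.592%

Labor's share = 1 − 0.22 = 0.78.
Physical capital: 0.22 × 8.54 = 1.8788 pp.
Labor input: 0.78 × 2.26 = 1.7628 pp.
TFP growth = 3.05 − 3.6416 = -0.5916%.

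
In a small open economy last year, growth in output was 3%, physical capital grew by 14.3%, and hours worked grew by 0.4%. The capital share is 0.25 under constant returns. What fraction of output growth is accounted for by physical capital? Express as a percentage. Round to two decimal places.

Physical capital accounted for 119.17% of growth.

Physical capital contributed 0.25 × 14.3 = 3.575 pp.
Share of growth = 3.575 / 3 × 100 = 119.1667%.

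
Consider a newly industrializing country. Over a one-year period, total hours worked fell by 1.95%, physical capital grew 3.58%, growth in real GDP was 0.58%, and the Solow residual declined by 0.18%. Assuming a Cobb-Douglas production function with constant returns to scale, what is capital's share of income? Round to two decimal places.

gY = gA + α·gK + (1−α)·gL, so gY − gA − gL = α(gK − gL).
0.58 + 0.18 + 1.95 = α × (3.58 − (-1.95)).
2.71 = 5.53 α, so α = 0.4901.

Capital's share of income is 0.49.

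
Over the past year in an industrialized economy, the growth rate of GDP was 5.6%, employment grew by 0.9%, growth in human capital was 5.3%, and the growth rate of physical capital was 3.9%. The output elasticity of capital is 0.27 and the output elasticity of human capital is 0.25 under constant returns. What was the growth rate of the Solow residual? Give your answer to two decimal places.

2.79%

Labor's share = 1 − 0.27 − 0.25 = 0.48.
Physical capital: 0.27 × 3.9 = 1.053 pp.
Human capital: 0.25 × 5.3 = 1.325 pp.
Employment: 0.48 × 0.9 = 0.432 pp.
TFP growth = 5.6 − 2.81 = 2.79%.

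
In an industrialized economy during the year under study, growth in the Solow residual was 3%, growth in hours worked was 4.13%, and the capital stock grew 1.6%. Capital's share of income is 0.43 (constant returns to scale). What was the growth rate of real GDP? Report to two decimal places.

Real GDP grew 6.04%.

Labor's share = 1 − 0.43 = 0.57.
The capital stock: 0.43 × 1.6 = 0.688 pp.
Hours worked: 0.57 × 4.13 = 2.3541 pp.
Output growth = 3 + 3.0421 = 6.0421%.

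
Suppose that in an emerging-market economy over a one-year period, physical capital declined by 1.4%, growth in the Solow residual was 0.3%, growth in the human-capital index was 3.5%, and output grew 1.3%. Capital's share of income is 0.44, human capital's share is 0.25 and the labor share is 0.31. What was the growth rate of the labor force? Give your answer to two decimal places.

2.39%

Labor's share = 1 − 0.44 − 0.25 = 0.31.
gY = gA + 0.44×(-1.4) + 0.25×3.5 + 0.31×g.
0.31×g = 1.3 − 0.3 − 0.259 = 0.741.
g = 0.741 / 0.31 = 2.3903%.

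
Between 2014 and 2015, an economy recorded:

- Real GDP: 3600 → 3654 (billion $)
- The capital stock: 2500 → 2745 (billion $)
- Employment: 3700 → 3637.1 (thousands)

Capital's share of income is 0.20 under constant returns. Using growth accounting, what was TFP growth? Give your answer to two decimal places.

0.90%

Real GDP growth = (3654 − 3600) / 3600 = 1.5%.
The capital stock growth = (2745 − 2500) / 2500 = 9.8%.
Employment growth = (3637.1 − 3700) / 3700 = -1.7%.
Labor's share = 1 − 0.2 = 0.8.
The capital stock: 0.2 × 9.8 = 1.96 pp.
Employment: 0.8 × (-1.7) = -1.36 pp.
TFP growth = 1.5 − 0.6 = 0.9%.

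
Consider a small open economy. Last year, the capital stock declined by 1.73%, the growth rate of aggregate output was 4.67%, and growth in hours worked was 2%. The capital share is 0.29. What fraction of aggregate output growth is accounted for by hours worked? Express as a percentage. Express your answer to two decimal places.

Hours worked accounted for 30.41% of growth.

Labor's share = 1 − 0.29 = 0.71.
Hours worked contributed 0.71 × 2 = 1.42 pp.
Share of growth = 1.42 / 4.67 × 100 = 30.4069%.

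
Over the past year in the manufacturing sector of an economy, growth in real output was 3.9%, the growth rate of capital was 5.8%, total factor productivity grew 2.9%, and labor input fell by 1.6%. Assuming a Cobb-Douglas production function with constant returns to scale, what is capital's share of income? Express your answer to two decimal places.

0.35

gY = gA + α·gK + (1−α)·gL, so gY − gA − gL = α(gK − gL).
3.9 − 2.9 + 1.6 = α × (5.8 − (-1.6)).
2.6 = 7.4 α, so α = 0.3514.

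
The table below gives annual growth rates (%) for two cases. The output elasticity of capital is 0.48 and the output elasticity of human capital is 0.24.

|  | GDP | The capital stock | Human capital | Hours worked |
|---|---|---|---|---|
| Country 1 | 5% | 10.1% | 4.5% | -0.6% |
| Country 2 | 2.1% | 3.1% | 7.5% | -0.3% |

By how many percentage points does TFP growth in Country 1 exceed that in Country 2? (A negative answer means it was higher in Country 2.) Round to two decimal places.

0.34 percentage points

Labor's share = 1 − 0.48 − 0.24 = 0.28.
Country 1: TFP = 5 − 4.848 − 1.08 + 0.168 = -0.76%.
Country 2: TFP = 2.1 − 1.488 − 1.8 + 0.084 = -1.104%.
Difference = -0.76 − (-1.104) = 0.344 pp.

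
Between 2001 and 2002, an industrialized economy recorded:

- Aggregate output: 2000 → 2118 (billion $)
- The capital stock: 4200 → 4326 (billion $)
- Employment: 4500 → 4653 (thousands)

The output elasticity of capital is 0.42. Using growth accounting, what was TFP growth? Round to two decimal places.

Aggregate output growth = (2118 − 2000) / 2000 = 5.9%.
The capital stock growth = (4326 − 4200) / 4200 = 3%.
Employment growth = (4653 − 4500) / 4500 = 3.4%.
Labor's share = 1 − 0.42 = 0.58.
The capital stock: 0.42 × 3 = 1.26 pp.
Employment: 0.58 × 3.4 = 1.972 pp.
TFP growth = 5.9 − 3.232 = 2.668%.

2.67%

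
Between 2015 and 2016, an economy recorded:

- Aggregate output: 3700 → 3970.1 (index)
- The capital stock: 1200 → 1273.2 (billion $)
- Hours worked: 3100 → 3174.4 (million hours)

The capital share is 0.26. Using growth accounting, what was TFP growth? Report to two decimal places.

TFP grew 3.94%.

Aggregate output growth = (3970.1 − 3700) / 3700 = 7.3%.
The capital stock growth = (1273.2 − 1200) / 1200 = 6.1%.
Hours worked growth = (3174.4 − 3100) / 3100 = 2.4%.
Labor's share = 1 − 0.26 = 0.74.
The capital stock: 0.26 × 6.1 = 1.586 pp.
Hours worked: 0.74 × 2.4 = 1.776 pp.
TFP growth = 7.3 − 3.362 = 3.938%.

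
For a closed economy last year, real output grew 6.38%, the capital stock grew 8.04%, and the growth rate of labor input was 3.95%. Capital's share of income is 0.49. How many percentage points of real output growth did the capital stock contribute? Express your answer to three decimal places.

3.940 percentage points

Contribution = share × growth = 0.49 × 8.04 = 3.9396 pp.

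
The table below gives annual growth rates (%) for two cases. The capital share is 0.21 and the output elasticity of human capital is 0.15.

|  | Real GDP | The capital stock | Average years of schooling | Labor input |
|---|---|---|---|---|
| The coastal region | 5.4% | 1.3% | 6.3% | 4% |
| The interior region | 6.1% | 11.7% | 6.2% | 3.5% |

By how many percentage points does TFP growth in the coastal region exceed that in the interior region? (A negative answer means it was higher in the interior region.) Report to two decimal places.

1.15 percentage points

Labor's share = 1 − 0.21 − 0.15 = 0.64.
The coastal region: TFP = 5.4 − 0.273 − 0.945 − 2.56 = 1.622%.
The interior region: TFP = 6.1 − 2.457 − 0.93 − 2.24 = 0.473%.
Difference = 1.622 − (0.473) = 1.149 pp.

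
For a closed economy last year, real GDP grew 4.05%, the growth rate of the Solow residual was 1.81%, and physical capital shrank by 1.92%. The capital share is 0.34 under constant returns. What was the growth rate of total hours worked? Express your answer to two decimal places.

4.38%

Labor's share = 1 − 0.34 = 0.66.
gY = gA + 0.34×(-1.92) + 0.66×g.
0.66×g = 4.05 − 1.81 + 0.6528 = 2.8928.
g = 2.8928 / 0.66 = 4.383%.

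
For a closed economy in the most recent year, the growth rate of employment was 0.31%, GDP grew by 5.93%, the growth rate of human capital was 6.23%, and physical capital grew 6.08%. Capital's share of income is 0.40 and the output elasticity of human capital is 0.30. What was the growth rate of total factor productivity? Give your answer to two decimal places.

Labor's share = 1 − 0.4 − 0.3 = 0.3.
Physical capital: 0.4 × 6.08 = 2.432 pp.
Human capital: 0.3 × 6.23 = 1.869 pp.
Employment: 0.3 × 0.31 = 0.093 pp.
TFP growth = 5.93 − 4.394 = 1.536%.

Total factor productivity growth was 1.54%.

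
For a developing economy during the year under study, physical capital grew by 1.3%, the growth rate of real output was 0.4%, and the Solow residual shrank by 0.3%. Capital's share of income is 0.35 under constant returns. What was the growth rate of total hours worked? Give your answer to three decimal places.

Labor's share = 1 − 0.35 = 0.65.
gY = gA + 0.35×1.3 + 0.65×g.
0.65×g = 0.4 + 0.3 − 0.455 = 0.245.
g = 0.245 / 0.65 = 0.37692%.

0.377%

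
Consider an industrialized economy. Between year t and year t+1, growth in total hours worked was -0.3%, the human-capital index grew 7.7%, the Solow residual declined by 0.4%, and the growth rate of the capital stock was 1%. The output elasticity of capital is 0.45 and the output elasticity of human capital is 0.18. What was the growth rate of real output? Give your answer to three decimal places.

Labor's share = 1 − 0.45 − 0.18 = 0.37.
The capital stock: 0.45 × 1 = 0.45 pp.
The human-capital index: 0.18 × 7.7 = 1.386 pp.
Total hours worked: 0.37 × (-0.3) = -0.111 pp.
Output growth = -0.4 + 1.725 = 1.325%.

Real output grew 1.325%.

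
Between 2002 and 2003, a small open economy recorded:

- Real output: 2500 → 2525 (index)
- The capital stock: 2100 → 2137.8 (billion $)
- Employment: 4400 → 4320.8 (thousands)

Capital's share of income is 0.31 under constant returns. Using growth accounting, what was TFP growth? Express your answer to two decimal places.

Real output growth = (2525 − 2500) / 2500 = 1%.
The capital stock growth = (2137.8 − 2100) / 2100 = 1.8%.
Employment growth = (4320.8 − 4400) / 4400 = -1.8%.
Labor's share = 1 − 0.31 = 0.69.
The capital stock: 0.31 × 1.8 = 0.558 pp.
Employment: 0.69 × (-1.8) = -1.242 pp.
TFP growth = 1 + 0.684 = 1.684%.

1.68%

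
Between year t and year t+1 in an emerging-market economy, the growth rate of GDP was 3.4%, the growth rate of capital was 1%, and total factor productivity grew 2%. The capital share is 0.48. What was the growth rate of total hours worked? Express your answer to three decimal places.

1.769%

Labor's share = 1 − 0.48 = 0.52.
gY = gA + 0.48×1 + 0.52×g.
0.52×g = 3.4 − 2 − 0.48 = 0.92.
g = 0.92 / 0.52 = 1.76923%.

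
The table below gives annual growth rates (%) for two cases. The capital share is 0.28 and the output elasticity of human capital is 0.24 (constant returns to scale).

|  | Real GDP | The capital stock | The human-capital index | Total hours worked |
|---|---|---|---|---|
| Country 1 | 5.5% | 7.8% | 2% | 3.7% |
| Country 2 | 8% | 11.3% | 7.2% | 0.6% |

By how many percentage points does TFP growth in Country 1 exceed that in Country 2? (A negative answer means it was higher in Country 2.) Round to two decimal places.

Labor's share = 1 − 0.28 − 0.24 = 0.48.
Country 1: TFP = 5.5 − 2.184 − 0.48 − 1.776 = 1.06%.
Country 2: TFP = 8 − 3.164 − 1.728 − 0.288 = 2.82%.
Difference = 1.06 − (2.82) = -1.76 pp.

-1.76 percentage points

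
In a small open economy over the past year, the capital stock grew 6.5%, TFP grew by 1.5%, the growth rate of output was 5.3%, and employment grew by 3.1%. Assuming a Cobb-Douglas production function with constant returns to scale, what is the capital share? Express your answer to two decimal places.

α = 0.21

gY = gA + α·gK + (1−α)·gL, so gY − gA − gL = α(gK − gL).
5.3 − 1.5 − 3.1 = α × (6.5 − 3.1).
0.7 = 3.4 α, so α = 0.2059.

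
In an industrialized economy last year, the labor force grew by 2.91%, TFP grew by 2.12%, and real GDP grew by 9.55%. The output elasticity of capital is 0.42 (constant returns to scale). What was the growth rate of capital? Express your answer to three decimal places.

13.672%

Labor's share = 1 − 0.42 = 0.58.
gY = gA + 0.58×2.91 + 0.42×g.
0.42×g = 9.55 − 2.12 − 1.6878 = 5.7422.
g = 5.7422 / 0.42 = 13.6719%.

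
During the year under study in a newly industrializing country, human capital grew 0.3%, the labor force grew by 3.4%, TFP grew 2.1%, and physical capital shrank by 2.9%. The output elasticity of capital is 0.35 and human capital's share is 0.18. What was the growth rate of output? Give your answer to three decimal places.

Labor's share = 1 − 0.35 − 0.18 = 0.47.
Physical capital: 0.35 × (-2.9) = -1.015 pp.
Human capital: 0.18 × 0.3 = 0.054 pp.
The labor force: 0.47 × 3.4 = 1.598 pp.
Output growth = 2.1 + 0.637 = 2.737%.

2.737%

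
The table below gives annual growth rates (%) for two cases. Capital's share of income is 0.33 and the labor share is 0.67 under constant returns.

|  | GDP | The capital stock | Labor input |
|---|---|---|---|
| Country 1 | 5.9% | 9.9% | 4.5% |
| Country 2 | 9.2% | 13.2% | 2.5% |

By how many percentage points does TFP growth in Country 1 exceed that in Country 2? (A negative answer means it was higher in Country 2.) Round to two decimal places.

Labor's share = 1 − 0.33 = 0.67.
Country 1: TFP = 5.9 − 3.267 − 3.015 = -0.382%.
Country 2: TFP = 9.2 − 4.356 − 1.675 = 3.169%.
Difference = -0.382 − (3.169) = -3.551 pp.

-3.55 percentage points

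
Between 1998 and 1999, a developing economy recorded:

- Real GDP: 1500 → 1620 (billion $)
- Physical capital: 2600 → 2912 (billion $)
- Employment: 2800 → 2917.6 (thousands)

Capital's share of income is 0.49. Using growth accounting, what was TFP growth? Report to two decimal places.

Real GDP growth = (1620 − 1500) / 1500 = 8%.
Physical capital growth = (2912 − 2600) / 2600 = 12%.
Employment growth = (2917.6 − 2800) / 2800 = 4.2%.
Labor's share = 1 − 0.49 = 0.51.
Physical capital: 0.49 × 12 = 5.88 pp.
Employment: 0.51 × 4.2 = 2.142 pp.
TFP growth = 8 − 8.022 = -0.022%.

-0.02%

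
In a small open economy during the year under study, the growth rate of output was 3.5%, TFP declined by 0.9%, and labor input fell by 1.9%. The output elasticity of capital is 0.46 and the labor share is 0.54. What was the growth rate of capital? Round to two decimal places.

Labor's share = 1 − 0.46 = 0.54.
gY = gA + 0.54×(-1.9) + 0.46×g.
0.46×g = 3.5 + 0.9 + 1.026 = 5.426.
g = 5.426 / 0.46 = 11.7957%.

11.80%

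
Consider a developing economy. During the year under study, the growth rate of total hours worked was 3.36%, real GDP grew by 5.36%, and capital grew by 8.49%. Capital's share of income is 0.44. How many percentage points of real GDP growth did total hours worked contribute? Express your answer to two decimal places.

Labor's share = 1 − 0.44 = 0.56.
Contribution = share × growth = 0.56 × 3.36 = 1.8816 pp.

1.88 percentage points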